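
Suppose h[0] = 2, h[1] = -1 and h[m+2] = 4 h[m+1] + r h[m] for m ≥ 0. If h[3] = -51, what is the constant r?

-5

h[2] = -4 + 2r
h[3] = -16 + 7r
So -16 + 7r = -51, giving r = -5.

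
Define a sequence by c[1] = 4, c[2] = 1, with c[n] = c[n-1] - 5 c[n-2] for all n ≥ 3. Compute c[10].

5296

c[3] = 1 - 5(4) = -19
c[4] = (-19) - 5(1) = -24
c[5] = (-24) - 5(-19) = 71
c[6] = 71 - 5(-24) = 191
c[7] = 191 - 5(71) = -164
c[8] = (-164) - 5(191) = -1119
c[9] = (-1119) - 5(-164) = -299
c[10] = (-299) - 5(-1119) = 5296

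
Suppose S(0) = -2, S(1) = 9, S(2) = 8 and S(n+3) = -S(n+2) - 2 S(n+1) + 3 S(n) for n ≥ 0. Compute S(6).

S(3) = -8 - 2(9) + 3(-2) = -32
S(4) = -(-32) - 2(8) + 3(9) = 43
S(5) = -43 - 2(-32) + 3(8) = 45
S(6) = -45 - 2(43) + 3(-32) = -227

-227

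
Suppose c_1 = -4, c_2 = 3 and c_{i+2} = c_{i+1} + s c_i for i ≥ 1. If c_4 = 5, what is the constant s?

c_3 = 3 - 4s
c_4 = 3 - s
So 3 - s = 5, giving s = -2.

-2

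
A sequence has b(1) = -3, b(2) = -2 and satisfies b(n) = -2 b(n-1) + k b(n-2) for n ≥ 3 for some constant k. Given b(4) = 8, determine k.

4

b(3) = 4 - 3k
b(4) = -8 + 4k
So -8 + 4k = 8, giving k = 4.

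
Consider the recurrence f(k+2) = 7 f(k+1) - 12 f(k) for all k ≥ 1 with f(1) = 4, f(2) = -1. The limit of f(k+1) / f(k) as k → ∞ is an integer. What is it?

The characteristic equation is r^2 - 7r + 12 = 0, which factors as (r - 4)(r - 3) = 0.
So the roots are 4 and 3. Since |4| > |3| and the coefficient of 4^k is non-zero, the ratio tends to 4.

4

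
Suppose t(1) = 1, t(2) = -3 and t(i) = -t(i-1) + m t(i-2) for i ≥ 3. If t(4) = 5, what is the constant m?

t(3) = 3 + m
t(4) = -3 - 4m
So -3 - 4m = 5, giving m = -2.

-2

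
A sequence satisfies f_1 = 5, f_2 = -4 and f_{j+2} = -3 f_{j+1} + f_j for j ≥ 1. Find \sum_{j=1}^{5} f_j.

f_3 = -3(-4) + 5 = 17
f_4 = -3(17) + (-4) = -55
f_5 = -3(-55) + 17 = 182
Sum = 5 + (-4) + 17 + (-55) + 182 = 145

145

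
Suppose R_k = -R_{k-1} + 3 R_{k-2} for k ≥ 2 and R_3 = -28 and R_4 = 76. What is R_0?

Rearranging, R_{k-2} = (R_k + R_{k-1}) / 3.
R_2 = (76 + (-28)) / 3 = 48/3 = 16
R_1 = (-28 + 16) / 3 = -12/3 = -4
R_0 = (16 + (-4)) / 3 = 12/3 = 4

4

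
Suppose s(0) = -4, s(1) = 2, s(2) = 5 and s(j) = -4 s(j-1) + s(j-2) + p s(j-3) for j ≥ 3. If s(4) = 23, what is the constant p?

-3

s(3) = -18 - 4p
s(4) = 77 + 18p
So 77 + 18p = 23, giving p = -3.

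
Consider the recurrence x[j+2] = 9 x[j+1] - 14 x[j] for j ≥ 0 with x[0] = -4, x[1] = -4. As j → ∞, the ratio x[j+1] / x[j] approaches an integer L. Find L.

7

The characteristic equation is r^2 - 9r + 14 = 0, which factors as (r - 7)(r - 2) = 0.
So the roots are 7 and 2. Since |7| > |2| and the coefficient of 7^j is non-zero, the ratio tends to 7.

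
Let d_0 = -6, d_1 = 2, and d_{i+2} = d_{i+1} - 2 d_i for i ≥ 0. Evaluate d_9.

-70

d_2 = 2 - 2*(-6) = 14
d_3 = 14 - 2*2 = 10
d_4 = 10 - 2*14 = -18
d_5 = (-18) - 2*10 = -38
d_6 = (-38) - 2*(-18) = -2
d_7 = (-2) - 2*(-38) = 74
d_8 = 74 - 2*(-2) = 78
d_9 = 78 - 2*74 = -70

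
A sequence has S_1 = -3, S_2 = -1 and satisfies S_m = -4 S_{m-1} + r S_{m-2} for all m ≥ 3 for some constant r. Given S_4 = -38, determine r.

S_3 = 4 - 3r
S_4 = -16 + 11r
So -16 + 11r = -38, giving r = -2.

-2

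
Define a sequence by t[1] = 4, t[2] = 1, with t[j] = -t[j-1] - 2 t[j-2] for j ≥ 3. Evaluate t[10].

-41

t[3] = -1 - 2(4) = -9
t[4] = -(-9) - 2(1) = 7
t[5] = -7 - 2(-9) = 11
t[6] = -11 - 2(7) = -25
t[7] = -(-25) - 2(11) = 3
t[8] = -3 - 2(-25) = 47
t[9] = -47 - 2(3) = -53
t[10] = -(-53) - 2(47) = -41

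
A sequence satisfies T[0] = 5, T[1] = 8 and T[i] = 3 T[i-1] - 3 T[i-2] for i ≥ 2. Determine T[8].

-243

T[2] = 3·8 - 3·5 = 9
T[3] = 3·9 - 3·8 = 3
T[4] = 3·3 - 3·9 = -18
T[5] = 3·(-18) - 3·3 = -63
T[6] = 3·(-63) - 3·(-18) = -135
T[7] = 3·(-135) - 3·(-63) = -216
T[8] = 3·(-216) - 3·(-135) = -243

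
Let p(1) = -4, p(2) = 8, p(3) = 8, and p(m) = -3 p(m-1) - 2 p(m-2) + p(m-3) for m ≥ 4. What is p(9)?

p(4) = -3*8 - 2*8 + (-4) = -44
p(5) = -3*(-44) - 2*8 + 8 = 124
p(6) = -3*124 - 2*(-44) + 8 = -276
p(7) = -3*(-276) - 2*124 + (-44) = 536
p(8) = -3*536 - 2*(-276) + 124 = -932
p(9) = -3*(-932) - 2*536 + (-276) = 1448

1448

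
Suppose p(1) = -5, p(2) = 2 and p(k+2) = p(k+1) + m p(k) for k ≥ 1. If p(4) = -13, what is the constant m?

5

p(3) = 2 - 5m
p(4) = 2 - 3m
So 2 - 3m = -13, giving m = 5.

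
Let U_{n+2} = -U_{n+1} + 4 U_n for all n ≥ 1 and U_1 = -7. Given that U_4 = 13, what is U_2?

-3

Let U_2 = y.
U_3 = -28 - y
U_4 = 28 + 5y
So 28 + 5y = 13, giving y = -3.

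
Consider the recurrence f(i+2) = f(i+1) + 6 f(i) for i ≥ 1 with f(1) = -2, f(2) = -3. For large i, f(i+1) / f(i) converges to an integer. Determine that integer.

The characteristic equation is r^2 - r - 6 = 0, which factors as (r - 3)(r + 2) = 0.
So the roots are 3 and -2. Since |3| > |-2| and the coefficient of 3^i is non-zero, the ratio tends to 3.

3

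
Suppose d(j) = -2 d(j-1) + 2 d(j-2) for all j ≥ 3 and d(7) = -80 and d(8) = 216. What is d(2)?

-3

Rearranging, d(j-2) = (d(j) + 2 d(j-1)) / 2.
d(6) = (216 + 2(-80)) / 2 = 56/2 = 28
d(5) = (-80 + 2(28)) / 2 = -24/2 = -12
d(4) = (28 + 2(-12)) / 2 = 4/2 = 2
d(3) = (-12 + 2(2)) / 2 = -8/2 = -4
d(2) = (2 + 2(-4)) / 2 = -6/2 = -3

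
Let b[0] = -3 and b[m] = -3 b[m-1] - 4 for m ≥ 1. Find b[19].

The fixed point is -4/(1 + 3) = -1, so b[m] + 1 = -3(b[m-1] + 1).
Hence b[m] = -2·(-3)^m - 1.
b[19] = -2·(-3)^{19} - 1 = -2·-1162261467 - 1 = 2324522933.

2324522933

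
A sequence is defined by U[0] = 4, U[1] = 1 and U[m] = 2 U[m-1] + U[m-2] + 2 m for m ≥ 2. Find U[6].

446

U[2] = 2(1) + 4 + 4 = 10
U[3] = 2(10) + 1 + 6 = 27
U[4] = 2(27) + 10 + 8 = 72
U[5] = 2(72) + 27 + 10 = 181
U[6] = 2(181) + 72 + 12 = 446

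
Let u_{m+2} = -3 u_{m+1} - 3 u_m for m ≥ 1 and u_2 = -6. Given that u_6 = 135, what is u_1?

Let u_1 = w.
u_3 = 18 - 3w
u_4 = -36 + 9w
u_5 = 54 - 18w
u_6 = -54 + 27w
So -54 + 27w = 135, giving w = 7.

7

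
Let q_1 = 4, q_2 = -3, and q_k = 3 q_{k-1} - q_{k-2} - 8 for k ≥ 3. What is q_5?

-191

q_3 = 3·(-3) - 4 - 8 = -21
q_4 = 3·(-21) - (-3) - 8 = -68
q_5 = 3·(-68) - (-21) - 8 = -191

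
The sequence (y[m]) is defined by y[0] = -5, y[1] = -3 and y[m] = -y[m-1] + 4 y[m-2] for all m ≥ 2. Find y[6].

y[2] = -(-3) + 4·(-5) = -17
y[3] = -(-17) + 4·(-3) = 5
y[4] = -5 + 4·(-17) = -73
y[5] = -(-73) + 4·5 = 93
y[6] = -93 + 4·(-73) = -385

-385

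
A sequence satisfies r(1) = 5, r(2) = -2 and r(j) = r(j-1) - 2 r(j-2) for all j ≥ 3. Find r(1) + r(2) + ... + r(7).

31

r(3) = (-2) - 2(5) = -12
r(4) = (-12) - 2(-2) = -8
r(5) = (-8) - 2(-12) = 16
r(6) = 16 - 2(-8) = 32
r(7) = 32 - 2(16) = 0
Sum = 5 + (-2) + (-12) + (-8) + 16 + 32 + 0 = 31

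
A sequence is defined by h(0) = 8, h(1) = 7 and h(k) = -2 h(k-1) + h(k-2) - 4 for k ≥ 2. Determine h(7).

819

h(2) = -2(7) + 8 - 4 = -10
h(3) = -2(-10) + 7 - 4 = 23
h(4) = -2(23) + (-10) - 4 = -60
h(5) = -2(-60) + 23 - 4 = 139
h(6) = -2(139) + (-60) - 4 = -342
h(7) = -2(-342) + 139 - 4 = 819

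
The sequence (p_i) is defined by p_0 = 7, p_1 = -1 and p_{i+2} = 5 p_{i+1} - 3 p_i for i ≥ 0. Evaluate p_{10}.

-3547601

p_2 = 5(-1) - 3(7) = -26
p_3 = 5(-26) - 3(-1) = -127
p_4 = 5(-127) - 3(-26) = -557
p_5 = 5(-557) - 3(-127) = -2404
p_6 = 5(-2404) - 3(-557) = -10349
p_7 = 5(-10349) - 3(-2404) = -44533
p_8 = 5(-44533) - 3(-10349) = -191618
p_9 = 5(-191618) - 3(-44533) = -824491
p_{10} = 5(-824491) - 3(-191618) = -3547601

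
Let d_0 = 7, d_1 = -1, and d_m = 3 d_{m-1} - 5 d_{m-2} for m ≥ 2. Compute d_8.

d_2 = 3·(-1) - 5·7 = -38
d_3 = 3·(-38) - 5·(-1) = -109
d_4 = 3·(-109) - 5·(-38) = -137
d_5 = 3·(-137) - 5·(-109) = 134
d_6 = 3·134 - 5·(-137) = 1087
d_7 = 3·1087 - 5·134 = 2591
d_8 = 3·2591 - 5·1087 = 2338

2338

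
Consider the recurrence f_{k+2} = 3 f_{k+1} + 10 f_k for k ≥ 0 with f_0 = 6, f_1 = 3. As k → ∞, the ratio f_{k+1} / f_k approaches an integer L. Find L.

The characteristic equation is r^2 - 3r - 10 = 0, which factors as (r - 5)(r + 2) = 0.
So the roots are 5 and -2. Since |5| > |-2| and the coefficient of 5^k is non-zero, the ratio tends to 5.

5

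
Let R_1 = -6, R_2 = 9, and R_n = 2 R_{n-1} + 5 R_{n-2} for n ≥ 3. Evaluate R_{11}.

14508

R_3 = 2(9) + 5(-6) = -12
R_4 = 2(-12) + 5(9) = 21
R_5 = 2(21) + 5(-12) = -18
R_6 = 2(-18) + 5(21) = 69
R_7 = 2(69) + 5(-18) = 48
R_8 = 2(48) + 5(69) = 441
R_9 = 2(441) + 5(48) = 1122
R_{10} = 2(1122) + 5(441) = 4449
R_{11} = 2(4449) + 5(1122) = 14508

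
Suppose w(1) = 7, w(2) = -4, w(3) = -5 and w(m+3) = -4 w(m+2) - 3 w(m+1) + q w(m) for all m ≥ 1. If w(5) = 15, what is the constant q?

w(4) = 32 + 7q
w(5) = -113 - 32q
So -113 - 32q = 15, giving q = -4.

-4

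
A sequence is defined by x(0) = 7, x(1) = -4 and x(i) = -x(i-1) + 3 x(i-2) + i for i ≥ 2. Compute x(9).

-6810

x(2) = -(-4) + 3(7) + 2 = 27
x(3) = -27 + 3(-4) + 3 = -36
x(4) = -(-36) + 3(27) + 4 = 121
x(5) = -121 + 3(-36) + 5 = -224
x(6) = -(-224) + 3(121) + 6 = 593
x(7) = -593 + 3(-224) + 7 = -1258
x(8) = -(-1258) + 3(593) + 8 = 3045
x(9) = -3045 + 3(-1258) + 9 = -6810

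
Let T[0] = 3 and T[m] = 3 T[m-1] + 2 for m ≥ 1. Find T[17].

516560651

The fixed point is 2/(1 - 3) = -1, so T[m] + 1 = 3(T[m-1] + 1).
Hence T[m] = 4·3^m - 1.
T[17] = 4·3^{17} - 1 = 4·129140163 - 1 = 516560651.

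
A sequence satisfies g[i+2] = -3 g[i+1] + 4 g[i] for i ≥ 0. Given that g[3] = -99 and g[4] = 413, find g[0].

5

Rearranging, g[i-2] = (g[i] + 3 g[i-1]) / 4.
g[2] = (413 + 3·(-99)) / 4 = 116/4 = 29
g[1] = (-99 + 3·29) / 4 = -12/4 = -3
g[0] = (29 + 3·(-3)) / 4 = 20/4 = 5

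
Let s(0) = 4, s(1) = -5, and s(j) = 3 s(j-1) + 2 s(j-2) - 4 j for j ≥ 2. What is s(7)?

s(2) = 3·(-5) + 2·4 - 8 = -15
s(3) = 3·(-15) + 2·(-5) - 12 = -67
s(4) = 3·(-67) + 2·(-15) - 16 = -247
s(5) = 3·(-247) + 2·(-67) - 20 = -895
s(6) = 3·(-895) + 2·(-247) - 24 = -3203
s(7) = 3·(-3203) + 2·(-895) - 28 = -11427

-11427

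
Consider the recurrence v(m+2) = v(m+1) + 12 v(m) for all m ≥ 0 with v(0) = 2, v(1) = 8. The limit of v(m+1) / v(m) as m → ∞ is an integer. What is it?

4

The characteristic equation is r^2 - r - 12 = 0, which factors as (r - 4)(r + 3) = 0.
So the roots are 4 and -3. Since |4| > |-3| and the coefficient of 4^m is non-zero, the ratio tends to 4.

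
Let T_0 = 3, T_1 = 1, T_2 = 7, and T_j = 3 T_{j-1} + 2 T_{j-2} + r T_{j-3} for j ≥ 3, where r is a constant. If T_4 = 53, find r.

T_3 = 23 + 3r
T_4 = 83 + 10r
So 83 + 10r = 53, giving r = -3.

-3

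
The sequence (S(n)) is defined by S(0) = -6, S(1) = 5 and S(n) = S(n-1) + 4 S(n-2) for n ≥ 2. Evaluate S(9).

-4759

S(2) = 5 + 4(-6) = -19
S(3) = (-19) + 4(5) = 1
S(4) = 1 + 4(-19) = -75
S(5) = (-75) + 4(1) = -71
S(6) = (-71) + 4(-75) = -371
S(7) = (-371) + 4(-71) = -655
S(8) = (-655) + 4(-371) = -2139
S(9) = (-2139) + 4(-655) = -4759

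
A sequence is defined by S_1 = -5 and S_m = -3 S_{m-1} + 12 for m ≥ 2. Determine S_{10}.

157467

S_2 = -3·(-5) + 12 = 27
S_3 = -3·27 + 12 = -69
S_4 = -3·(-69) + 12 = 219
S_5 = -3·219 + 12 = -645
S_6 = -3·(-645) + 12 = 1947
S_7 = -3·1947 + 12 = -5829
S_8 = -3·(-5829) + 12 = 17499
S_9 = -3·17499 + 12 = -52485
S_{10} = -3·(-52485) + 12 = 157467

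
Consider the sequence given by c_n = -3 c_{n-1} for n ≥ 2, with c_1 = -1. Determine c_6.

c_2 = -3(-1) = 3
c_3 = -3(3) = -9
c_4 = -3(-9) = 27
c_5 = -3(27) = -81
c_6 = -3(-81) = 243

243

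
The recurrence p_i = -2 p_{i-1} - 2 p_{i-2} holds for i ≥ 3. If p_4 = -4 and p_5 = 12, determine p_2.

Rearranging, p_{i-2} = (p_i + 2 p_{i-1}) / -2.
p_3 = (12 + 2*(-4)) / -2 = 4/-2 = -2
p_2 = (-4 + 2*(-2)) / -2 = -8/-2 = 4

4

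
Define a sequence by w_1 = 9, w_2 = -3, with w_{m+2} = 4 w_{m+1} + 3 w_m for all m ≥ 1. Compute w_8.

w_3 = 4·(-3) + 3·9 = 15
w_4 = 4·15 + 3·(-3) = 51
w_5 = 4·51 + 3·15 = 249
w_6 = 4·249 + 3·51 = 1149
w_7 = 4·1149 + 3·249 = 5343
w_8 = 4·5343 + 3·1149 = 24819

24819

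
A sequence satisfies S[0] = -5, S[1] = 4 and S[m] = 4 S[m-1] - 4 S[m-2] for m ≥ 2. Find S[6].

2368

S[2] = 4·4 - 4·(-5) = 36
S[3] = 4·36 - 4·4 = 128
S[4] = 4·128 - 4·36 = 368
S[5] = 4·368 - 4·128 = 960
S[6] = 4·960 - 4·368 = 2368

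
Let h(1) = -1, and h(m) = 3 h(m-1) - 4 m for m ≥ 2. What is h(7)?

h(2) = 3·(-1) - 8 = -11
h(3) = 3·(-11) - 12 = -45
h(4) = 3·(-45) - 16 = -151
h(5) = 3·(-151) - 20 = -473
h(6) = 3·(-473) - 24 = -1443
h(7) = 3·(-1443) - 28 = -4357

-4357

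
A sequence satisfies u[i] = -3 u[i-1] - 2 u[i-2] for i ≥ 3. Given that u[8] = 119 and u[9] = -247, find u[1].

8

Rearranging, u[i-2] = (u[i] + 3 u[i-1]) / -2.
u[7] = (-247 + 3*119) / -2 = 110/-2 = -55
u[6] = (119 + 3*(-55)) / -2 = -46/-2 = 23
u[5] = (-55 + 3*23) / -2 = 14/-2 = -7
u[4] = (23 + 3*(-7)) / -2 = 2/-2 = -1
u[3] = (-7 + 3*(-1)) / -2 = -10/-2 = 5
u[2] = (-1 + 3*5) / -2 = 14/-2 = -7
u[1] = (5 + 3*(-7)) / -2 = -16/-2 = 8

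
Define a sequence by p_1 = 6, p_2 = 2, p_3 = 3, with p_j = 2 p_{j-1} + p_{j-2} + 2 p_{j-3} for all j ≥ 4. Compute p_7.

p_4 = 2(3) + 2 + 2(6) = 20
p_5 = 2(20) + 3 + 2(2) = 47
p_6 = 2(47) + 20 + 2(3) = 120
p_7 = 2(120) + 47 + 2(20) = 327

327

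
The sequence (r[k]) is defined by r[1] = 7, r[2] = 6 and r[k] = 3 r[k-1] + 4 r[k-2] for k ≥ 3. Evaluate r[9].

170398

r[3] = 3*6 + 4*7 = 46
r[4] = 3*46 + 4*6 = 162
r[5] = 3*162 + 4*46 = 670
r[6] = 3*670 + 4*162 = 2658
r[7] = 3*2658 + 4*670 = 10654
r[8] = 3*10654 + 4*2658 = 42594
r[9] = 3*42594 + 4*10654 = 170398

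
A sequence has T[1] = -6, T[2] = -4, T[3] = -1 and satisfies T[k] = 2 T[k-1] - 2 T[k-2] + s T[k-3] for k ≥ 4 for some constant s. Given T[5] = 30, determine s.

T[4] = 6 - 6s
T[5] = 14 - 16s
So 14 - 16s = 30, giving s = -1.

-1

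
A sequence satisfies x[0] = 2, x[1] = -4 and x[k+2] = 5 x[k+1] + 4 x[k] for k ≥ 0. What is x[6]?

x[2] = 5·(-4) + 4·2 = -12
x[3] = 5·(-12) + 4·(-4) = -76
x[4] = 5·(-76) + 4·(-12) = -428
x[5] = 5·(-428) + 4·(-76) = -2444
x[6] = 5·(-2444) + 4·(-428) = -13932

-13932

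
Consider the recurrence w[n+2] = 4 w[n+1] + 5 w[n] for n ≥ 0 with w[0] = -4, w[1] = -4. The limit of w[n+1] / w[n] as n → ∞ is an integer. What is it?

5

The characteristic equation is r^2 - 4r - 5 = 0, which factors as (r - 5)(r + 1) = 0.
So the roots are 5 and -1. Since |5| > |-1| and the coefficient of 5^n is non-zero, the ratio tends to 5.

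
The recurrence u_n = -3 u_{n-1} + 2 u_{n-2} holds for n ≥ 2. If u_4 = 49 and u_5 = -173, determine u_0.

4

Rearranging, u_{n-2} = (u_n + 3 u_{n-1}) / 2.
u_3 = (-173 + 3·49) / 2 = -26/2 = -13
u_2 = (49 + 3·(-13)) / 2 = 10/2 = 5
u_1 = (-13 + 3·5) / 2 = 2/2 = 1
u_0 = (5 + 3·1) / 2 = 8/2 = 4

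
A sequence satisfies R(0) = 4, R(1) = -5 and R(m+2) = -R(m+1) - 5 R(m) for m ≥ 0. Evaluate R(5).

-235

R(2) = -(-5) - 5(4) = -15
R(3) = -(-15) - 5(-5) = 40
R(4) = -40 - 5(-15) = 35
R(5) = -35 - 5(40) = -235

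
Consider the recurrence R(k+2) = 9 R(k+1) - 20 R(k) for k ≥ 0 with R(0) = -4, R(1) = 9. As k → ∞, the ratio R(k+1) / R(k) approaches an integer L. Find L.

The characteristic equation is r^2 - 9r + 20 = 0, which factors as (r - 5)(r - 4) = 0.
So the roots are 5 and 4. Since |5| > |4| and the coefficient of 5^k is non-zero, the ratio tends to 5.

5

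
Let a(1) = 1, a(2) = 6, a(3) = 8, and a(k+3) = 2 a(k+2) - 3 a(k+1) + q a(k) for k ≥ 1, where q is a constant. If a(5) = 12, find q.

5

a(4) = -2 + q
a(5) = -28 + 8q
So -28 + 8q = 12, giving q = 5.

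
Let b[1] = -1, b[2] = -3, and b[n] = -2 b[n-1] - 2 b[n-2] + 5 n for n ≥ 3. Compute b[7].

b[3] = -2(-3) - 2(-1) + 15 = 23
b[4] = -2(23) - 2(-3) + 20 = -20
b[5] = -2(-20) - 2(23) + 25 = 19
b[6] = -2(19) - 2(-20) + 30 = 32
b[7] = -2(32) - 2(19) + 35 = -67

-67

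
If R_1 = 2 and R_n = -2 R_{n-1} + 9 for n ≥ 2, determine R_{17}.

-65533

The fixed point is 9/(1 + 2) = 3, so R_n - 3 = -2(R_{n-1} - 3).
Hence R_n = -1·(-2)^{n-1} + 3.
R_{17} = -1·(-2)^{16} + 3 = -1·65536 + 3 = -65533.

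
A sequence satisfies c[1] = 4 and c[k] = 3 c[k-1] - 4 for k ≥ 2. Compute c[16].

The fixed point is -4/(1 - 3) = 2, so c[k] - 2 = 3(c[k-1] - 2).
Hence c[k] = 2·3^{k-1} + 2.
c[16] = 2·3^{15} + 2 = 2·14348907 + 2 = 28697816.

28697816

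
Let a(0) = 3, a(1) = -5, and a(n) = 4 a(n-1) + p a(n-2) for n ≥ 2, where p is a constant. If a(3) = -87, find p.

-1

a(2) = -20 + 3p
a(3) = -80 + 7p
So -80 + 7p = -87, giving p = -1.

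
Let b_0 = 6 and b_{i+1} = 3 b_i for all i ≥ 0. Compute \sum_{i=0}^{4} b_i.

726

b_1 = 3*6 = 18
b_2 = 3*18 = 54
b_3 = 3*54 = 162
b_4 = 3*162 = 486
Sum = 6 + 18 + 54 + 162 + 486 = 726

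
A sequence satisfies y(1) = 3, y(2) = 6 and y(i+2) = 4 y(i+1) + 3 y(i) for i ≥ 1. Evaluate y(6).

3246

y(3) = 4*6 + 3*3 = 33
y(4) = 4*33 + 3*6 = 150
y(5) = 4*150 + 3*33 = 699
y(6) = 4*699 + 3*150 = 3246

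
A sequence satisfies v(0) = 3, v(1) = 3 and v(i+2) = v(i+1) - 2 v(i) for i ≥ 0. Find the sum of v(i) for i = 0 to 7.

18

v(2) = 3 - 2(3) = -3
v(3) = (-3) - 2(3) = -9
v(4) = (-9) - 2(-3) = -3
v(5) = (-3) - 2(-9) = 15
v(6) = 15 - 2(-3) = 21
v(7) = 21 - 2(15) = -9
Sum = 3 + 3 + (-3) + (-9) + (-3) + 15 + 21 + (-9) = 18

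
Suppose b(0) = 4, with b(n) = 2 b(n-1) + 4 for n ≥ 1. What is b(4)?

124

b(1) = 2*4 + 4 = 12
b(2) = 2*12 + 4 = 28
b(3) = 2*28 + 4 = 60
b(4) = 2*60 + 4 = 124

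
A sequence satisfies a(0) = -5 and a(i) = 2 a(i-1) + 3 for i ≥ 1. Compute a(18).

-524291

The fixed point is 3/(1 - 2) = -3, so a(i) + 3 = 2(a(i-1) + 3).
Hence a(i) = -2·2^i - 3.
a(18) = -2·2^{18} - 3 = -2·262144 - 3 = -524291.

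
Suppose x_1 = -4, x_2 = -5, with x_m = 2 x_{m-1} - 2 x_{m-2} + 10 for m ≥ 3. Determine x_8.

x_3 = 2·(-5) - 2·(-4) + 10 = 8
x_4 = 2·8 - 2·(-5) + 10 = 36
x_5 = 2·36 - 2·8 + 10 = 66
x_6 = 2·66 - 2·36 + 10 = 70
x_7 = 2·70 - 2·66 + 10 = 18
x_8 = 2·18 - 2·70 + 10 = -94

-94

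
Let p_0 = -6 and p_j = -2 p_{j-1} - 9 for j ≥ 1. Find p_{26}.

The fixed point is -9/(1 + 2) = -3, so p_j + 3 = -2(p_{j-1} + 3).
Hence p_j = -3·(-2)^j - 3.
p_{26} = -3·(-2)^{26} - 3 = -3·67108864 - 3 = -201326595.

-201326595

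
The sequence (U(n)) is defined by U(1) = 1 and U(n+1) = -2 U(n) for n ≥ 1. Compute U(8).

-128

U(2) = -2·1 = -2
U(3) = -2·(-2) = 4
U(4) = -2·4 = -8
U(5) = -2·(-8) = 16
U(6) = -2·16 = -32
U(7) = -2·(-32) = 64
U(8) = -2·64 = -128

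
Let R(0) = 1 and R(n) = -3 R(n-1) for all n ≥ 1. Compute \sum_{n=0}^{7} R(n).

-1640

R(1) = -3(1) = -3
R(2) = -3(-3) = 9
R(3) = -3(9) = -27
R(4) = -3(-27) = 81
R(5) = -3(81) = -243
R(6) = -3(-243) = 729
R(7) = -3(729) = -2187
Sum = 1 + (-3) + 9 + (-27) + 81 + (-243) + 729 + (-2187) = -1640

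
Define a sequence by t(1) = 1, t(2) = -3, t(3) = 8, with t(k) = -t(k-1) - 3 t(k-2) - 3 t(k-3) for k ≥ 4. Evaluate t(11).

t(4) = -8 - 3(-3) - 3(1) = -2
t(5) = -(-2) - 3(8) - 3(-3) = -13
t(6) = -(-13) - 3(-2) - 3(8) = -5
t(7) = -(-5) - 3(-13) - 3(-2) = 50
t(8) = -50 - 3(-5) - 3(-13) = 4
t(9) = -4 - 3(50) - 3(-5) = -139
t(10) = -(-139) - 3(4) - 3(50) = -23
t(11) = -(-23) - 3(-139) - 3(4) = 428

428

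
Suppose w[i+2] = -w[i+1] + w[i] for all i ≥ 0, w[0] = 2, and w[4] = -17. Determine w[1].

Let w[1] = y.
w[2] = 2 - y
w[3] = -2 + 2y
w[4] = 4 - 3y
So 4 - 3y = -17, giving y = 7.

7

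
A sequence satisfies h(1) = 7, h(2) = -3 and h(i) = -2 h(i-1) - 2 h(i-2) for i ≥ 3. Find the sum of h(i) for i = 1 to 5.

-10

h(3) = -2*(-3) - 2*7 = -8
h(4) = -2*(-8) - 2*(-3) = 22
h(5) = -2*22 - 2*(-8) = -28
Sum = 7 + (-3) + (-8) + 22 + (-28) = -10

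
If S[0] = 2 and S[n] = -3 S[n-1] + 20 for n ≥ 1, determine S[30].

The fixed point is 20/(1 + 3) = 5, so S[n] - 5 = -3(S[n-1] - 5).
Hence S[n] = -3·(-3)^n + 5.
S[30] = -3·(-3)^{30} + 5 = -3·205891132094649 + 5 = -617673396283942.

-617673396283942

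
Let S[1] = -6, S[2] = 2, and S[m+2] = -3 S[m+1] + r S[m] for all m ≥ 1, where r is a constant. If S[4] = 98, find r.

S[3] = -6 - 6r
S[4] = 18 + 20r
So 18 + 20r = 98, giving r = 4.

4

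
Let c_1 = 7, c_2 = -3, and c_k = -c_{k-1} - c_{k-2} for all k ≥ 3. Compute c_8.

c_3 = -(-3) - 7 = -4
c_4 = -(-4) - (-3) = 7
c_5 = -7 - (-4) = -3
c_6 = -(-3) - 7 = -4
c_7 = -(-4) - (-3) = 7
c_8 = -7 - (-4) = -3

-3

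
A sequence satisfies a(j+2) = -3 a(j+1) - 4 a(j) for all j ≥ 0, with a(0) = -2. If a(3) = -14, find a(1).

Let a(1) = x.
a(2) = 8 - 3x
a(3) = -24 + 5x
So -24 + 5x = -14, giving x = 2.

2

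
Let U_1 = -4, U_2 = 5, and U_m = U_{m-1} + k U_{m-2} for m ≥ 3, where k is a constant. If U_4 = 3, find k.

U_3 = 5 - 4k
U_4 = 5 + k
So 5 + k = 3, giving k = -2.

-2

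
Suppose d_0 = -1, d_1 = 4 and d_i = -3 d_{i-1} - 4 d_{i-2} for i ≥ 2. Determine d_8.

8

d_2 = -3(4) - 4(-1) = -8
d_3 = -3(-8) - 4(4) = 8
d_4 = -3(8) - 4(-8) = 8
d_5 = -3(8) - 4(8) = -56
d_6 = -3(-56) - 4(8) = 136
d_7 = -3(136) - 4(-56) = -184
d_8 = -3(-184) - 4(136) = 8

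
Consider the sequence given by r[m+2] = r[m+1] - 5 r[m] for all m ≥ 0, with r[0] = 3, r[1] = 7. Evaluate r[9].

r[2] = 7 - 5·3 = -8
r[3] = (-8) - 5·7 = -43
r[4] = (-43) - 5·(-8) = -3
r[5] = (-3) - 5·(-43) = 212
r[6] = 212 - 5·(-3) = 227
r[7] = 227 - 5·212 = -833
r[8] = (-833) - 5·227 = -1968
r[9] = (-1968) - 5·(-833) = 2197

2197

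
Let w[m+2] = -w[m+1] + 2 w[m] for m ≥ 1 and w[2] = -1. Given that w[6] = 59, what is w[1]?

Let w[1] = z.
w[3] = 1 + 2z
w[4] = -3 - 2z
w[5] = 5 + 6z
w[6] = -11 - 10z
So -11 - 10z = 59, giving z = -7.

-7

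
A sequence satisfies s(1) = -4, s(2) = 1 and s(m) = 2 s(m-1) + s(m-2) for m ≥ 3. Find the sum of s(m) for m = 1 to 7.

-81

s(3) = 2·1 + (-4) = -2
s(4) = 2·(-2) + 1 = -3
s(5) = 2·(-3) + (-2) = -8
s(6) = 2·(-8) + (-3) = -19
s(7) = 2·(-19) + (-8) = -46
Sum = (-4) + 1 + (-2) + (-3) + (-8) + (-19) + (-46) = -81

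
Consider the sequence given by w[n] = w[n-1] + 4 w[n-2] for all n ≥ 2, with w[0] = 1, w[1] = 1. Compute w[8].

w[2] = 1 + 4*1 = 5
w[3] = 5 + 4*1 = 9
w[4] = 9 + 4*5 = 29
w[5] = 29 + 4*9 = 65
w[6] = 65 + 4*29 = 181
w[7] = 181 + 4*65 = 441
w[8] = 441 + 4*181 = 1165

1165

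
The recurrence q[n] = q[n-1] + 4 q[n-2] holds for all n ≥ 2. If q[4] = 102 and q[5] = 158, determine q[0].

6

Rearranging, q[n-2] = (q[n] - q[n-1]) / 4.
q[3] = (158 - 102) / 4 = 56/4 = 14
q[2] = (102 - 14) / 4 = 88/4 = 22
q[1] = (14 - 22) / 4 = -8/4 = -2
q[0] = (22 - (-2)) / 4 = 24/4 = 6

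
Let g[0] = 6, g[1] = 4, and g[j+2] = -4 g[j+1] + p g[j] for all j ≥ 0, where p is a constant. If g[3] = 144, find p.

g[2] = -16 + 6p
g[3] = 64 - 20p
So 64 - 20p = 144, giving p = -4.

-4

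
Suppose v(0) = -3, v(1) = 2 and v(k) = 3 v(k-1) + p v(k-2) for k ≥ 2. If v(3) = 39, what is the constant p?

v(2) = 6 - 3p
v(3) = 18 - 7p
So 18 - 7p = 39, giving p = -3.

-3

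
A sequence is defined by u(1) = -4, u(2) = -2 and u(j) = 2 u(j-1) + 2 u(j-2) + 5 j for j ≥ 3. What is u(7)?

633

u(3) = 2*(-2) + 2*(-4) + 15 = 3
u(4) = 2*3 + 2*(-2) + 20 = 22
u(5) = 2*22 + 2*3 + 25 = 75
u(6) = 2*75 + 2*22 + 30 = 224
u(7) = 2*224 + 2*75 + 35 = 633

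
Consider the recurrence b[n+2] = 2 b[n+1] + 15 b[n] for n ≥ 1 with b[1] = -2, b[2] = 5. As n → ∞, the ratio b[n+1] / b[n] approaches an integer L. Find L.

5

The characteristic equation is r^2 - 2r - 15 = 0, which factors as (r - 5)(r + 3) = 0.
So the roots are 5 and -3. Since |5| > |-3| and the coefficient of 5^n is non-zero, the ratio tends to 5.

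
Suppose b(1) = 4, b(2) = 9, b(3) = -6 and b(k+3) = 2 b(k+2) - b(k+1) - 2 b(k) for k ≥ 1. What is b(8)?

99

b(4) = 2(-6) - 9 - 2(4) = -29
b(5) = 2(-29) - (-6) - 2(9) = -70
b(6) = 2(-70) - (-29) - 2(-6) = -99
b(7) = 2(-99) - (-70) - 2(-29) = -70
b(8) = 2(-70) - (-99) - 2(-70) = 99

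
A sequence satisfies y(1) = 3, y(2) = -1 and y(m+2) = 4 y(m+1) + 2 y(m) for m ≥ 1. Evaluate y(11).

y(3) = 4*(-1) + 2*3 = 2
y(4) = 4*2 + 2*(-1) = 6
y(5) = 4*6 + 2*2 = 28
y(6) = 4*28 + 2*6 = 124
y(7) = 4*124 + 2*28 = 552
y(8) = 4*552 + 2*124 = 2456
y(9) = 4*2456 + 2*552 = 10928
y(10) = 4*10928 + 2*2456 = 48624
y(11) = 4*48624 + 2*10928 = 216352

216352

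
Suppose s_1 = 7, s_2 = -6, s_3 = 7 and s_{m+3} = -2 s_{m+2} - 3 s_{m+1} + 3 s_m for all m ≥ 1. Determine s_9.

s_4 = -2·7 - 3·(-6) + 3·7 = 25
s_5 = -2·25 - 3·7 + 3·(-6) = -89
s_6 = -2·(-89) - 3·25 + 3·7 = 124
s_7 = -2·124 - 3·(-89) + 3·25 = 94
s_8 = -2·94 - 3·124 + 3·(-89) = -827
s_9 = -2·(-827) - 3·94 + 3·124 = 1744

1744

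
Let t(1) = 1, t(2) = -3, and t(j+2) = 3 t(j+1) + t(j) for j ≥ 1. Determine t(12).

-381606

t(3) = 3*(-3) + 1 = -8
t(4) = 3*(-8) + (-3) = -27
t(5) = 3*(-27) + (-8) = -89
t(6) = 3*(-89) + (-27) = -294
t(7) = 3*(-294) + (-89) = -971
t(8) = 3*(-971) + (-294) = -3207
t(9) = 3*(-3207) + (-971) = -10592
t(10) = 3*(-10592) + (-3207) = -34983
t(11) = 3*(-34983) + (-10592) = -115541
t(12) = 3*(-115541) + (-34983) = -381606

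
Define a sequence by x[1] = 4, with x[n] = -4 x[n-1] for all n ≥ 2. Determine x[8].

-65536

x[2] = -4*4 = -16
x[3] = -4*(-16) = 64
x[4] = -4*64 = -256
x[5] = -4*(-256) = 1024
x[6] = -4*1024 = -4096
x[7] = -4*(-4096) = 16384
x[8] = -4*16384 = -65536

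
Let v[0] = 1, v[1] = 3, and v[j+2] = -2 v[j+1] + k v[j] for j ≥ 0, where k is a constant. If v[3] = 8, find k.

v[2] = -6 + k
v[3] = 12 + k
So 12 + k = 8, giving k = -4.

-4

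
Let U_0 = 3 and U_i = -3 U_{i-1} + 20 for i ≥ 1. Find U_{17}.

258280331

The fixed point is 20/(1 + 3) = 5, so U_i - 5 = -3(U_{i-1} - 5).
Hence U_i = -2·(-3)^i + 5.
U_{17} = -2·(-3)^{17} + 5 = -2·-129140163 + 5 = 258280331.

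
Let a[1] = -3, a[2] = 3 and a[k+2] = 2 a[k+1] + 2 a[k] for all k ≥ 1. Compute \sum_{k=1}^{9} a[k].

1134

a[3] = 2(3) + 2(-3) = 0
a[4] = 2(0) + 2(3) = 6
a[5] = 2(6) + 2(0) = 12
a[6] = 2(12) + 2(6) = 36
a[7] = 2(36) + 2(12) = 96
a[8] = 2(96) + 2(36) = 264
a[9] = 2(264) + 2(96) = 720
Sum = (-3) + 3 + 0 + 6 + 12 + 36 + 96 + 264 + 720 = 1134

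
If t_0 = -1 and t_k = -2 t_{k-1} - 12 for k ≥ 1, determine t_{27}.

The fixed point is -12/(1 + 2) = -4, so t_k + 4 = -2(t_{k-1} + 4).
Hence t_k = 3·(-2)^k - 4.
t_{27} = 3·(-2)^{27} - 4 = 3·-134217728 - 4 = -402653188.

-402653188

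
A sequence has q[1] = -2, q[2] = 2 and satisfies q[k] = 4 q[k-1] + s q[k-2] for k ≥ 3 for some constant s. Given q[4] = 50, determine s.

-3

q[3] = 8 - 2s
q[4] = 32 - 6s
So 32 - 6s = 50, giving s = -3.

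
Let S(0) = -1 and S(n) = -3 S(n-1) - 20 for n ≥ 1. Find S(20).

13947137599

The fixed point is -20/(1 + 3) = -5, so S(n) + 5 = -3(S(n-1) + 5).
Hence S(n) = 4·(-3)^n - 5.
S(20) = 4·(-3)^{20} - 5 = 4·3486784401 - 5 = 13947137599.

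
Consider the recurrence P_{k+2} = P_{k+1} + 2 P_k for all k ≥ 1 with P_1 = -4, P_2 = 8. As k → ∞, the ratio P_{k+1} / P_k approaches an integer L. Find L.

The characteristic equation is r^2 - r - 2 = 0, which factors as (r - 2)(r + 1) = 0.
So the roots are 2 and -1. Since |2| > |-1| and the coefficient of 2^k is non-zero, the ratio tends to 2.

2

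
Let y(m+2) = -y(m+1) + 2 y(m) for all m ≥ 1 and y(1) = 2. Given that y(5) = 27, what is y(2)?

-3

Let y(2) = w.
y(3) = 4 - w
y(4) = -4 + 3w
y(5) = 12 - 5w
So 12 - 5w = 27, giving w = -3.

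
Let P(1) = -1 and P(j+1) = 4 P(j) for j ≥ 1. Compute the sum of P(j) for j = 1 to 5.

P(2) = 4*(-1) = -4
P(3) = 4*(-4) = -16
P(4) = 4*(-16) = -64
P(5) = 4*(-64) = -256
Sum = (-1) + (-4) + (-16) + (-64) + (-256) = -341

-341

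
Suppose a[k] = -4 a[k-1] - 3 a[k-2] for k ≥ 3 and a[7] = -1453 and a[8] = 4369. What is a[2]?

Rearranging, a[k-2] = (a[k] + 4 a[k-1]) / -3.
a[6] = (4369 + 4·(-1453)) / -3 = -1443/-3 = 481
a[5] = (-1453 + 4·481) / -3 = 471/-3 = -157
a[4] = (481 + 4·(-157)) / -3 = -147/-3 = 49
a[3] = (-157 + 4·49) / -3 = 39/-3 = -13
a[2] = (49 + 4·(-13)) / -3 = -3/-3 = 1

1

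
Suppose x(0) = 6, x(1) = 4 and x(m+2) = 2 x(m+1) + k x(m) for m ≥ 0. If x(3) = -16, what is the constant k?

x(2) = 8 + 6k
x(3) = 16 + 16k
So 16 + 16k = -16, giving k = -2.

-2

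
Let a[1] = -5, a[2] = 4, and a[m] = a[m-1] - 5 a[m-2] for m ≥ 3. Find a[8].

1404

a[3] = 4 - 5(-5) = 29
a[4] = 29 - 5(4) = 9
a[5] = 9 - 5(29) = -136
a[6] = (-136) - 5(9) = -181
a[7] = (-181) - 5(-136) = 499
a[8] = 499 - 5(-181) = 1404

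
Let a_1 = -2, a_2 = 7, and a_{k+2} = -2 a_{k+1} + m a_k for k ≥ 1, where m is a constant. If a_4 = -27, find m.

a_3 = -14 - 2m
a_4 = 28 + 11m
So 28 + 11m = -27, giving m = -5.

-5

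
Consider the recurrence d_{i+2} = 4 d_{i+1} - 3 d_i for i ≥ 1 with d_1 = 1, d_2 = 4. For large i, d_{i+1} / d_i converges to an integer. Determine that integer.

3

The characteristic equation is r^2 - 4r + 3 = 0, which factors as (r - 3)(r - 1) = 0.
So the roots are 3 and 1. Since |3| > |1| and the coefficient of 3^i is non-zero, the ratio tends to 3.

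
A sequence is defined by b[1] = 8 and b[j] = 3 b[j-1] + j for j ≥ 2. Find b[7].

b[2] = 3(8) + 2 = 26
b[3] = 3(26) + 3 = 81
b[4] = 3(81) + 4 = 247
b[5] = 3(247) + 5 = 746
b[6] = 3(746) + 6 = 2244
b[7] = 3(2244) + 7 = 6739

6739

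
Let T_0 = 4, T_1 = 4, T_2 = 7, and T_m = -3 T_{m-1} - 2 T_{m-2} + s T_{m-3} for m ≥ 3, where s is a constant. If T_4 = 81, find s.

T_3 = -29 + 4s
T_4 = 73 - 8s
So 73 - 8s = 81, giving s = -1.

-1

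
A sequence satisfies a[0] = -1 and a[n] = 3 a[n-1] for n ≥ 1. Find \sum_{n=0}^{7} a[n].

-3280

a[1] = 3·(-1) = -3
a[2] = 3·(-3) = -9
a[3] = 3·(-9) = -27
a[4] = 3·(-27) = -81
a[5] = 3·(-81) = -243
a[6] = 3·(-243) = -729
a[7] = 3·(-729) = -2187
Sum = (-1) + (-3) + (-9) + (-27) + (-81) + (-243) + (-729) + (-2187) = -3280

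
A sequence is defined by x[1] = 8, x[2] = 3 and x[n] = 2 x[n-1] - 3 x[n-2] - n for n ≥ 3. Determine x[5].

x[3] = 2*3 - 3*8 - 3 = -21
x[4] = 2*(-21) - 3*3 - 4 = -55
x[5] = 2*(-55) - 3*(-21) - 5 = -52

-52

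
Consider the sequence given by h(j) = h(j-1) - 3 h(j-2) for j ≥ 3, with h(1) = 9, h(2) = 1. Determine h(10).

871

h(3) = 1 - 3(9) = -26
h(4) = (-26) - 3(1) = -29
h(5) = (-29) - 3(-26) = 49
h(6) = 49 - 3(-29) = 136
h(7) = 136 - 3(49) = -11
h(8) = (-11) - 3(136) = -419
h(9) = (-419) - 3(-11) = -386
h(10) = (-386) - 3(-419) = 871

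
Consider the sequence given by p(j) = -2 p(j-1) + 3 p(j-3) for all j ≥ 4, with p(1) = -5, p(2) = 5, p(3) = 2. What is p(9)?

p(4) = -2·2 + 3·(-5) = -19
p(5) = -2·(-19) + 3·5 = 53
p(6) = -2·53 + 3·2 = -100
p(7) = -2·(-100) + 3·(-19) = 143
p(8) = -2·143 + 3·53 = -127
p(9) = -2·(-127) + 3·(-100) = -46

-46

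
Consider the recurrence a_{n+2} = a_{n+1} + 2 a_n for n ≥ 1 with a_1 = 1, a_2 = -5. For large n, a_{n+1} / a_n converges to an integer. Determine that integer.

2

The characteristic equation is r^2 - r - 2 = 0, which factors as (r - 2)(r + 1) = 0.
So the roots are 2 and -1. Since |2| > |-1| and the coefficient of 2^n is non-zero, the ratio tends to 2.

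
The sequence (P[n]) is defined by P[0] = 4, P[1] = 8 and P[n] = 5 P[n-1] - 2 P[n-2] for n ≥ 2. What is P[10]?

P[2] = 5·8 - 2·4 = 32
P[3] = 5·32 - 2·8 = 144
P[4] = 5·144 - 2·32 = 656
P[5] = 5·656 - 2·144 = 2992
P[6] = 5·2992 - 2·656 = 13648
P[7] = 5·13648 - 2·2992 = 62256
P[8] = 5·62256 - 2·13648 = 283984
P[9] = 5·283984 - 2·62256 = 1295408
P[10] = 5·1295408 - 2·283984 = 5909072

5909072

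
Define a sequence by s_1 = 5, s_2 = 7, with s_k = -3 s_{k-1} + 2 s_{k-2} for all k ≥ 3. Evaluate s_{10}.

93751

s_3 = -3*7 + 2*5 = -11
s_4 = -3*(-11) + 2*7 = 47
s_5 = -3*47 + 2*(-11) = -163
s_6 = -3*(-163) + 2*47 = 583
s_7 = -3*583 + 2*(-163) = -2075
s_8 = -3*(-2075) + 2*583 = 7391
s_9 = -3*7391 + 2*(-2075) = -26323
s_{10} = -3*(-26323) + 2*7391 = 93751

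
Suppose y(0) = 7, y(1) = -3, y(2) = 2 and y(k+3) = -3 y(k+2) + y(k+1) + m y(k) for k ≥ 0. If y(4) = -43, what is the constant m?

3

y(3) = -9 + 7m
y(4) = 29 - 24m
So 29 - 24m = -43, giving m = 3.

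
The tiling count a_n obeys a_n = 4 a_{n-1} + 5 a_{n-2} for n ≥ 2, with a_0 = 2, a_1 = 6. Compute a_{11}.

65104166

a_2 = 4(6) + 5(2) = 34
a_3 = 4(34) + 5(6) = 166
a_4 = 4(166) + 5(34) = 834
a_5 = 4(834) + 5(166) = 4166
a_6 = 4(4166) + 5(834) = 20834
a_7 = 4(20834) + 5(4166) = 104166
a_8 = 4(104166) + 5(20834) = 520834
a_9 = 4(520834) + 5(104166) = 2604166
a_{10} = 4(2604166) + 5(520834) = 13020834
a_{11} = 4(13020834) + 5(2604166) = 65104166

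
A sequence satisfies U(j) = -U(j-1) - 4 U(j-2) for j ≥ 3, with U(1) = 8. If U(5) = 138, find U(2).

Let U(2) = v.
U(3) = -32 - v
U(4) = 32 - 3v
U(5) = 96 + 7v
So 96 + 7v = 138, giving v = 6.

6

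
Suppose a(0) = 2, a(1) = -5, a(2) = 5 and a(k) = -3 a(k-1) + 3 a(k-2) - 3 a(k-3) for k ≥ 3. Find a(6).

2133

a(3) = -3*5 + 3*(-5) - 3*2 = -36
a(4) = -3*(-36) + 3*5 - 3*(-5) = 138
a(5) = -3*138 + 3*(-36) - 3*5 = -537
a(6) = -3*(-537) + 3*138 - 3*(-36) = 2133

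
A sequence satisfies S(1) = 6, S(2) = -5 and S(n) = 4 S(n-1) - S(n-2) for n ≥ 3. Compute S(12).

S(3) = 4(-5) - 6 = -26
S(4) = 4(-26) - (-5) = -99
S(5) = 4(-99) - (-26) = -370
S(6) = 4(-370) - (-99) = -1381
S(7) = 4(-1381) - (-370) = -5154
S(8) = 4(-5154) - (-1381) = -19235
S(9) = 4(-19235) - (-5154) = -71786
S(10) = 4(-71786) - (-19235) = -267909
S(11) = 4(-267909) - (-71786) = -999850
S(12) = 4(-999850) - (-267909) = -3731491

-3731491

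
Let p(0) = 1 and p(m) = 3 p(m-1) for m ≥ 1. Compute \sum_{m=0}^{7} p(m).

p(1) = 3·1 = 3
p(2) = 3·3 = 9
p(3) = 3·9 = 27
p(4) = 3·27 = 81
p(5) = 3·81 = 243
p(6) = 3·243 = 729
p(7) = 3·729 = 2187
Sum = 1 + 3 + 9 + 27 + 81 + 243 + 729 + 2187 = 3280

3280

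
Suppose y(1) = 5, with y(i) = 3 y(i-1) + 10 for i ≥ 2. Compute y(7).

y(2) = 3·5 + 10 = 25
y(3) = 3·25 + 10 = 85
y(4) = 3·85 + 10 = 265
y(5) = 3·265 + 10 = 805
y(6) = 3·805 + 10 = 2425
y(7) = 3·2425 + 10 = 7285

7285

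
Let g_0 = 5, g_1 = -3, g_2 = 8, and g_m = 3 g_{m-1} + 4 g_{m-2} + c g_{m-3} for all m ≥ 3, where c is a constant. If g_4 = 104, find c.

3

g_3 = 12 + 5c
g_4 = 68 + 12c
So 68 + 12c = 104, giving c = 3.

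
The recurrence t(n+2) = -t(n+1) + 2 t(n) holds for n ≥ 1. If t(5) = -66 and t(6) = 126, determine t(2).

Rearranging, t(n-2) = (t(n) + t(n-1)) / 2.
t(4) = (126 + (-66)) / 2 = 60/2 = 30
t(3) = (-66 + 30) / 2 = -36/2 = -18
t(2) = (30 + (-18)) / 2 = 12/2 = 6

6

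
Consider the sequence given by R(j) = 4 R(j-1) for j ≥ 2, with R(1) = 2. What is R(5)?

512

R(2) = 4(2) = 8
R(3) = 4(8) = 32
R(4) = 4(32) = 128
R(5) = 4(128) = 512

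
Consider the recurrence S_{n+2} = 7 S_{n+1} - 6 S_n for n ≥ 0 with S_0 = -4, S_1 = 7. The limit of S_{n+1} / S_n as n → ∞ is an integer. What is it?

The characteristic equation is r^2 - 7r + 6 = 0, which factors as (r - 6)(r - 1) = 0.
So the roots are 6 and 1. Since |6| > |1| and the coefficient of 6^n is non-zero, the ratio tends to 6.

6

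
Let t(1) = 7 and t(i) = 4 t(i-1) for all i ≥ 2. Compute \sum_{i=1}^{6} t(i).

t(2) = 4*7 = 28
t(3) = 4*28 = 112
t(4) = 4*112 = 448
t(5) = 4*448 = 1792
t(6) = 4*1792 = 7168
Sum = 7 + 28 + 112 + 448 + 1792 + 7168 = 9555

9555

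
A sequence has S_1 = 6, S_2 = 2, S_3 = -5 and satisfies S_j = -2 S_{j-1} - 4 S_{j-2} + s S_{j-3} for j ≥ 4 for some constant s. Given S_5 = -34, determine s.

5

S_4 = 2 + 6s
S_5 = 16 - 10s
So 16 - 10s = -34, giving s = 5.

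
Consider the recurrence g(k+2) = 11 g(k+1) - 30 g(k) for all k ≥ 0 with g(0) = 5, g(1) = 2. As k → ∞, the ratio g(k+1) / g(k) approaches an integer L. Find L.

The characteristic equation is r^2 - 11r + 30 = 0, which factors as (r - 6)(r - 5) = 0.
So the roots are 6 and 5. Since |6| > |5| and the coefficient of 6^k is non-zero, the ratio tends to 6.

6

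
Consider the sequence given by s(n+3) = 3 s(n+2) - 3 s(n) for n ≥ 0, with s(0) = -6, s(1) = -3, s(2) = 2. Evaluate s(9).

11016

s(3) = 3(2) - 3(-6) = 24
s(4) = 3(24) - 3(-3) = 81
s(5) = 3(81) - 3(2) = 237
s(6) = 3(237) - 3(24) = 639
s(7) = 3(639) - 3(81) = 1674
s(8) = 3(1674) - 3(237) = 4311
s(9) = 3(4311) - 3(639) = 11016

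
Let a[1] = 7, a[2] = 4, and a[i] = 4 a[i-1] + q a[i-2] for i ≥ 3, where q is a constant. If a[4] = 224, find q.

5

a[3] = 16 + 7q
a[4] = 64 + 32q
So 64 + 32q = 224, giving q = 5.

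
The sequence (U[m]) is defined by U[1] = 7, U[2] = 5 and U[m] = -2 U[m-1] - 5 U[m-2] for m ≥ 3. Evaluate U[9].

-5705

U[3] = -2*5 - 5*7 = -45
U[4] = -2*(-45) - 5*5 = 65
U[5] = -2*65 - 5*(-45) = 95
U[6] = -2*95 - 5*65 = -515
U[7] = -2*(-515) - 5*95 = 555
U[8] = -2*555 - 5*(-515) = 1465
U[9] = -2*1465 - 5*555 = -5705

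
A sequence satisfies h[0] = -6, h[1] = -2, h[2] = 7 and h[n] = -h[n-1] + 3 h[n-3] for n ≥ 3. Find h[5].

h[3] = -7 + 3*(-6) = -25
h[4] = -(-25) + 3*(-2) = 19
h[5] = -19 + 3*7 = 2

2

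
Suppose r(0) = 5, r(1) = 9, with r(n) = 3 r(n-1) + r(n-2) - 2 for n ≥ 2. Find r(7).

r(2) = 3·9 + 5 - 2 = 30
r(3) = 3·30 + 9 - 2 = 97
r(4) = 3·97 + 30 - 2 = 319
r(5) = 3·319 + 97 - 2 = 1052
r(6) = 3·1052 + 319 - 2 = 3473
r(7) = 3·3473 + 1052 - 2 = 11469

11469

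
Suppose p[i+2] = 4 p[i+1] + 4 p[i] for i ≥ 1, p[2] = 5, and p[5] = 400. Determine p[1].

Let p[1] = z.
p[3] = 20 + 4z
p[4] = 100 + 16z
p[5] = 480 + 80z
So 480 + 80z = 400, giving z = -1.

-1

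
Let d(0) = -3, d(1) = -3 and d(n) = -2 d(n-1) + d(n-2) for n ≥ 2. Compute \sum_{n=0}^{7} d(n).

d(2) = -2*(-3) + (-3) = 3
d(3) = -2*3 + (-3) = -9
d(4) = -2*(-9) + 3 = 21
d(5) = -2*21 + (-9) = -51
d(6) = -2*(-51) + 21 = 123
d(7) = -2*123 + (-51) = -297
Sum = (-3) + (-3) + 3 + (-9) + 21 + (-51) + 123 + (-297) = -216

-216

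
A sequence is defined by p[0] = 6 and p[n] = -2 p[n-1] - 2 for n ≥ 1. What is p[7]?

p[1] = -2(6) - 2 = -14
p[2] = -2(-14) - 2 = 26
p[3] = -2(26) - 2 = -54
p[4] = -2(-54) - 2 = 106
p[5] = -2(106) - 2 = -214
p[6] = -2(-214) - 2 = 426
p[7] = -2(426) - 2 = -854

-854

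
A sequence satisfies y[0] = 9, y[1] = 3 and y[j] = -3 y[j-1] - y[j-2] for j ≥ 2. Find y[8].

-6354

y[2] = -3·3 - 9 = -18
y[3] = -3·(-18) - 3 = 51
y[4] = -3·51 - (-18) = -135
y[5] = -3·(-135) - 51 = 354
y[6] = -3·354 - (-135) = -927
y[7] = -3·(-927) - 354 = 2427
y[8] = -3·2427 - (-927) = -6354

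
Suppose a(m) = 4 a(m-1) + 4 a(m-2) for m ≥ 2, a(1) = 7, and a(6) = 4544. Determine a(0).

Let a(0) = x.
a(2) = 28 + 4x
a(3) = 140 + 16x
a(4) = 672 + 80x
a(5) = 3248 + 384x
a(6) = 15680 + 1856x
So 15680 + 1856x = 4544, giving x = -6.

-6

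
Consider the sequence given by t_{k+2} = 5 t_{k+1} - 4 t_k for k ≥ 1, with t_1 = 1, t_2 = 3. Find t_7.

t_3 = 5*3 - 4*1 = 11
t_4 = 5*11 - 4*3 = 43
t_5 = 5*43 - 4*11 = 171
t_6 = 5*171 - 4*43 = 683
t_7 = 5*683 - 4*171 = 2731

2731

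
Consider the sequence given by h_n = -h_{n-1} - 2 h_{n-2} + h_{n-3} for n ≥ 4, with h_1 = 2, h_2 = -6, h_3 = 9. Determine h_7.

35

h_4 = -9 - 2*(-6) + 2 = 5
h_5 = -5 - 2*9 + (-6) = -29
h_6 = -(-29) - 2*5 + 9 = 28
h_7 = -28 - 2*(-29) + 5 = 35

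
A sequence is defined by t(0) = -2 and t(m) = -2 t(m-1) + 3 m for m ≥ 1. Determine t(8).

t(1) = -2*(-2) + 3 = 7
t(2) = -2*7 + 6 = -8
t(3) = -2*(-8) + 9 = 25
t(4) = -2*25 + 12 = -38
t(5) = -2*(-38) + 15 = 91
t(6) = -2*91 + 18 = -164
t(7) = -2*(-164) + 21 = 349
t(8) = -2*349 + 24 = -674

-674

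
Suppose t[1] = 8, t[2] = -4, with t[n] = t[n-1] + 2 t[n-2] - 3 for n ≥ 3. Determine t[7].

29

t[3] = (-4) + 2·8 - 3 = 9
t[4] = 9 + 2·(-4) - 3 = -2
t[5] = (-2) + 2·9 - 3 = 13
t[6] = 13 + 2·(-2) - 3 = 6
t[7] = 6 + 2·13 - 3 = 29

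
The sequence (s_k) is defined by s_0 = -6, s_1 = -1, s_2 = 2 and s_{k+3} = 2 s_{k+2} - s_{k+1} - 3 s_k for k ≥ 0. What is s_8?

-565

s_3 = 2(2) - (-1) - 3(-6) = 23
s_4 = 2(23) - 2 - 3(-1) = 47
s_5 = 2(47) - 23 - 3(2) = 65
s_6 = 2(65) - 47 - 3(23) = 14
s_7 = 2(14) - 65 - 3(47) = -178
s_8 = 2(-178) - 14 - 3(65) = -565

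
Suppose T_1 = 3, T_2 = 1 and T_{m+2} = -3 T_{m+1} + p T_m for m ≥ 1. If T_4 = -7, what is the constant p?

T_3 = -3 + 3p
T_4 = 9 - 8p
So 9 - 8p = -7, giving p = 2.

2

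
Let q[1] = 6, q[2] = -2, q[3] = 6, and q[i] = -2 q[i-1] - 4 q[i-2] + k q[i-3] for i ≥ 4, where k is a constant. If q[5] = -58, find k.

q[4] = -4 + 6k
q[5] = -16 - 14k
So -16 - 14k = -58, giving k = 3.

3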